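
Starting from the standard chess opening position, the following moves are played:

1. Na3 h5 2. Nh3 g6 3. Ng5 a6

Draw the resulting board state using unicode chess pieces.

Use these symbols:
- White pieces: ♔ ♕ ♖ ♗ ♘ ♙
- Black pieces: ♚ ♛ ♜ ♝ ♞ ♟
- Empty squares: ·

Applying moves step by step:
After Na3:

♜ ♞ ♝ ♛ ♚ ♝ ♞ ♜
♟ ♟ ♟ ♟ ♟ ♟ ♟ ♟
· · · · · · · ·
· · · · · · · ·
· · · · · · · ·
♘ · · · · · · ·
♙ ♙ ♙ ♙ ♙ ♙ ♙ ♙
♖ · ♗ ♕ ♔ ♗ ♘ ♖


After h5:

♜ ♞ ♝ ♛ ♚ ♝ ♞ ♜
♟ ♟ ♟ ♟ ♟ ♟ ♟ ·
· · · · · · · ·
· · · · · · · ♟
· · · · · · · ·
♘ · · · · · · ·
♙ ♙ ♙ ♙ ♙ ♙ ♙ ♙
♖ · ♗ ♕ ♔ ♗ ♘ ♖


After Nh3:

♜ ♞ ♝ ♛ ♚ ♝ ♞ ♜
♟ ♟ ♟ ♟ ♟ ♟ ♟ ·
· · · · · · · ·
· · · · · · · ♟
· · · · · · · ·
♘ · · · · · · ♘
♙ ♙ ♙ ♙ ♙ ♙ ♙ ♙
♖ · ♗ ♕ ♔ ♗ · ♖


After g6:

♜ ♞ ♝ ♛ ♚ ♝ ♞ ♜
♟ ♟ ♟ ♟ ♟ ♟ · ·
· · · · · · ♟ ·
· · · · · · · ♟
· · · · · · · ·
♘ · · · · · · ♘
♙ ♙ ♙ ♙ ♙ ♙ ♙ ♙
♖ · ♗ ♕ ♔ ♗ · ♖


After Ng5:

♜ ♞ ♝ ♛ ♚ ♝ ♞ ♜
♟ ♟ ♟ ♟ ♟ ♟ · ·
· · · · · · ♟ ·
· · · · · · ♘ ♟
· · · · · · · ·
♘ · · · · · · ·
♙ ♙ ♙ ♙ ♙ ♙ ♙ ♙
♖ · ♗ ♕ ♔ ♗ · ♖


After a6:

♜ ♞ ♝ ♛ ♚ ♝ ♞ ♜
· ♟ ♟ ♟ ♟ ♟ · ·
♟ · · · · · ♟ ·
· · · · · · ♘ ♟
· · · · · · · ·
♘ · · · · · · ·
♙ ♙ ♙ ♙ ♙ ♙ ♙ ♙
♖ · ♗ ♕ ♔ ♗ · ♖



  a b c d e f g h
  ─────────────────
8│♜ ♞ ♝ ♛ ♚ ♝ ♞ ♜│8
7│· ♟ ♟ ♟ ♟ ♟ · ·│7
6│♟ · · · · · ♟ ·│6
5│· · · · · · ♘ ♟│5
4│· · · · · · · ·│4
3│♘ · · · · · · ·│3
2│♙ ♙ ♙ ♙ ♙ ♙ ♙ ♙│2
1│♖ · ♗ ♕ ♔ ♗ · ♖│1
  ─────────────────
  a b c d e f g h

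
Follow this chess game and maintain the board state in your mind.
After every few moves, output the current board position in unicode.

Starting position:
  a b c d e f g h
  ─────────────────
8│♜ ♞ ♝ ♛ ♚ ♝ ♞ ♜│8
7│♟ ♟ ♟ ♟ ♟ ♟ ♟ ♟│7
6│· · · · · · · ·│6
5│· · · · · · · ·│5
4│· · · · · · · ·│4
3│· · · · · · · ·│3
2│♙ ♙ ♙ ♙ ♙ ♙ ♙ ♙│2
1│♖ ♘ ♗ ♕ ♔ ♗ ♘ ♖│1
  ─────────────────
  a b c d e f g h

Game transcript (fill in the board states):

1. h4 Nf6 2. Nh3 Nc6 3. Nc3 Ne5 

  a b c d e f g h
  ─────────────────
8│♜ · ♝ ♛ ♚ ♝ · ♜│8
7│♟ ♟ ♟ ♟ ♟ ♟ ♟ ♟│7
6│· · · · · ♞ · ·│6
5│· · · · ♞ · · ·│5
4│· · · · · · · ♙│4
3│· · ♘ · · · · ♘│3
2│♙ ♙ ♙ ♙ ♙ ♙ ♙ ·│2
1│♖ · ♗ ♕ ♔ ♗ · ♖│1
  ─────────────────
  a b c d e f g h

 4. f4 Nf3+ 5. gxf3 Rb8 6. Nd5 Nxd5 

  a b c d e f g h
  ─────────────────
8│· ♜ ♝ ♛ ♚ ♝ · ♜│8
7│♟ ♟ ♟ ♟ ♟ ♟ ♟ ♟│7
6│· · · · · · · ·│6
5│· · · ♞ · · · ·│5
4│· · · · · ♙ · ♙│4
3│· · · · · ♙ · ♘│3
2│♙ ♙ ♙ ♙ ♙ · · ·│2
1│♖ · ♗ ♕ ♔ ♗ · ♖│1
  ─────────────────
  a b c d e f g h

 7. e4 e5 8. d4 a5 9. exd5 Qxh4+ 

  a b c d e f g h
  ─────────────────
8│· ♜ ♝ · ♚ ♝ · ♜│8
7│· ♟ ♟ ♟ · ♟ ♟ ♟│7
6│· · · · · · · ·│6
5│♟ · · ♙ ♟ · · ·│5
4│· · · ♙ · ♙ · ♛│4
3│· · · · · ♙ · ♘│3
2│♙ ♙ ♙ · · · · ·│2
1│♖ · ♗ ♕ ♔ ♗ · ♖│1
  ─────────────────
  a b c d e f g h

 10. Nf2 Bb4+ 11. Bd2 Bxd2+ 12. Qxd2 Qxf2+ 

  a b c d e f g h
  ─────────────────
8│· ♜ ♝ · ♚ · · ♜│8
7│· ♟ ♟ ♟ · ♟ ♟ ♟│7
6│· · · · · · · ·│6
5│♟ · · ♙ ♟ · · ·│5
4│· · · ♙ · ♙ · ·│4
3│· · · · · ♙ · ·│3
2│♙ ♙ ♙ ♕ · ♛ · ·│2
1│♖ · · · ♔ ♗ · ♖│1
  ─────────────────
  a b c d e f g h



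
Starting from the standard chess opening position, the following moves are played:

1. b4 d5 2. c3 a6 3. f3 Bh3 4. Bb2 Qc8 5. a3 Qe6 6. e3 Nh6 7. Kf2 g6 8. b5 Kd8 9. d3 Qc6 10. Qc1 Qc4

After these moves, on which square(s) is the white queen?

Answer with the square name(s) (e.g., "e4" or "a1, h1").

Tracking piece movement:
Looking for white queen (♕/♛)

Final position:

  a b c d e f g h
  ─────────────────
8│♜ ♞ · ♚ · ♝ · ♜│8
7│· ♟ ♟ · ♟ ♟ · ♟│7
6│♟ · · · · · ♟ ♞│6
5│· ♙ · ♟ · · · ·│5
4│· · ♛ · · · · ·│4
3│♙ · ♙ ♙ ♙ ♙ · ♝│3
2│· ♗ · · · ♔ ♙ ♙│2
1│♖ ♘ ♕ · · ♗ ♘ ♖│1
  ─────────────────
  a b c d e f g h


c1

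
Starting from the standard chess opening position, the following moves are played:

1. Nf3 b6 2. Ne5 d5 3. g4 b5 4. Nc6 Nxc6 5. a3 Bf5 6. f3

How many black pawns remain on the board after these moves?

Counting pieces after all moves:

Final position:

  a b c d e f g h
  ─────────────────
8│♜ · · ♛ ♚ ♝ ♞ ♜│8
7│♟ · ♟ · ♟ ♟ ♟ ♟│7
6│· · ♞ · · · · ·│6
5│· ♟ · ♟ · ♝ · ·│5
4│· · · · · · ♙ ·│4
3│♙ · · · · ♙ · ·│3
2│· ♙ ♙ ♙ ♙ · · ♙│2
1│♖ ♘ ♗ ♕ ♔ ♗ · ♖│1
  ─────────────────
  a b c d e f g h


8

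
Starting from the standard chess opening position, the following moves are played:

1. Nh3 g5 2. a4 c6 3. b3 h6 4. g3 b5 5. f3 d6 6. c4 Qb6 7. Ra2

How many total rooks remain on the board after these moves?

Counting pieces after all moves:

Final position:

  a b c d e f g h
  ─────────────────
8│♜ ♞ ♝ · ♚ ♝ ♞ ♜│8
7│♟ · · · ♟ ♟ · ·│7
6│· ♛ ♟ ♟ · · · ♟│6
5│· ♟ · · · · ♟ ·│5
4│♙ · ♙ · · · · ·│4
3│· ♙ · · · ♙ ♙ ♘│3
2│♖ · · ♙ ♙ · · ♙│2
1│· ♘ ♗ ♕ ♔ ♗ · ♖│1
  ─────────────────
  a b c d e f g h


4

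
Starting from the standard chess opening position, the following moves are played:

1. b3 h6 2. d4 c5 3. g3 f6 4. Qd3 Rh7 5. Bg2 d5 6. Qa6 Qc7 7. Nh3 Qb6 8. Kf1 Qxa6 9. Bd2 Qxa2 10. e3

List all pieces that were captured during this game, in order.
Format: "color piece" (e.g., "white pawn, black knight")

Tracking captures:
  Qxa6: captured white queen
  Qxa2: captured white pawn

white queen, white pawn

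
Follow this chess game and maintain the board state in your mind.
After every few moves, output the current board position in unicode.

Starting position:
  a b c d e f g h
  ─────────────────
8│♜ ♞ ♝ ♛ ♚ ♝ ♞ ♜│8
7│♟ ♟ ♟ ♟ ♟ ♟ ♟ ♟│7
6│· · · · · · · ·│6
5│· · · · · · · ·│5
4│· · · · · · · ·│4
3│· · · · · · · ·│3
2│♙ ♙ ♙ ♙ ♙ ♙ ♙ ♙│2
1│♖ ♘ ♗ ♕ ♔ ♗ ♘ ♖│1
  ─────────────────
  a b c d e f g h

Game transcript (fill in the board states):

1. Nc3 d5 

  a b c d e f g h
  ─────────────────
8│♜ ♞ ♝ ♛ ♚ ♝ ♞ ♜│8
7│♟ ♟ ♟ · ♟ ♟ ♟ ♟│7
6│· · · · · · · ·│6
5│· · · ♟ · · · ·│5
4│· · · · · · · ·│4
3│· · ♘ · · · · ·│3
2│♙ ♙ ♙ ♙ ♙ ♙ ♙ ♙│2
1│♖ · ♗ ♕ ♔ ♗ ♘ ♖│1
  ─────────────────
  a b c d e f g h

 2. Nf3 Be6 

  a b c d e f g h
  ─────────────────
8│♜ ♞ · ♛ ♚ ♝ ♞ ♜│8
7│♟ ♟ ♟ · ♟ ♟ ♟ ♟│7
6│· · · · ♝ · · ·│6
5│· · · ♟ · · · ·│5
4│· · · · · · · ·│4
3│· · ♘ · · ♘ · ·│3
2│♙ ♙ ♙ ♙ ♙ ♙ ♙ ♙│2
1│♖ · ♗ ♕ ♔ ♗ · ♖│1
  ─────────────────
  a b c d e f g h

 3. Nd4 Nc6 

  a b c d e f g h
  ─────────────────
8│♜ · · ♛ ♚ ♝ ♞ ♜│8
7│♟ ♟ ♟ · ♟ ♟ ♟ ♟│7
6│· · ♞ · ♝ · · ·│6
5│· · · ♟ · · · ·│5
4│· · · ♘ · · · ·│4
3│· · ♘ · · · · ·│3
2│♙ ♙ ♙ ♙ ♙ ♙ ♙ ♙│2
1│♖ · ♗ ♕ ♔ ♗ · ♖│1
  ─────────────────
  a b c d e f g h

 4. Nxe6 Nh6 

  a b c d e f g h
  ─────────────────
8│♜ · · ♛ ♚ ♝ · ♜│8
7│♟ ♟ ♟ · ♟ ♟ ♟ ♟│7
6│· · ♞ · ♘ · · ♞│6
5│· · · ♟ · · · ·│5
4│· · · · · · · ·│4
3│· · ♘ · · · · ·│3
2│♙ ♙ ♙ ♙ ♙ ♙ ♙ ♙│2
1│♖ · ♗ ♕ ♔ ♗ · ♖│1
  ─────────────────
  a b c d e f g h

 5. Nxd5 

  a b c d e f g h
  ─────────────────
8│♜ · · ♛ ♚ ♝ · ♜│8
7│♟ ♟ ♟ · ♟ ♟ ♟ ♟│7
6│· · ♞ · ♘ · · ♞│6
5│· · · ♘ · · · ·│5
4│· · · · · · · ·│4
3│· · · · · · · ·│3
2│♙ ♙ ♙ ♙ ♙ ♙ ♙ ♙│2
1│♖ · ♗ ♕ ♔ ♗ · ♖│1
  ─────────────────
  a b c d e f g h


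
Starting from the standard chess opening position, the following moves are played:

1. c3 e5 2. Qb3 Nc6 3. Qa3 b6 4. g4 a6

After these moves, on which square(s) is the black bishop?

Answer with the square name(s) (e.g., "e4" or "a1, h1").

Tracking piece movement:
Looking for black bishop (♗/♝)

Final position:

  a b c d e f g h
  ─────────────────
8│♜ · ♝ ♛ ♚ ♝ ♞ ♜│8
7│· · ♟ ♟ · ♟ ♟ ♟│7
6│♟ ♟ ♞ · · · · ·│6
5│· · · · ♟ · · ·│5
4│· · · · · · ♙ ·│4
3│♕ · ♙ · · · · ·│3
2│♙ ♙ · ♙ ♙ ♙ · ♙│2
1│♖ ♘ ♗ · ♔ ♗ ♘ ♖│1
  ─────────────────
  a b c d e f g h


c8, f8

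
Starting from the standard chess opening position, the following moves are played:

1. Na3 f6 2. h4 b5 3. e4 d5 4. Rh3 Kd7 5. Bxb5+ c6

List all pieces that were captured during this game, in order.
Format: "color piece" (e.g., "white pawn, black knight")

Tracking captures:
  Bxb5+: captured black pawn

black pawn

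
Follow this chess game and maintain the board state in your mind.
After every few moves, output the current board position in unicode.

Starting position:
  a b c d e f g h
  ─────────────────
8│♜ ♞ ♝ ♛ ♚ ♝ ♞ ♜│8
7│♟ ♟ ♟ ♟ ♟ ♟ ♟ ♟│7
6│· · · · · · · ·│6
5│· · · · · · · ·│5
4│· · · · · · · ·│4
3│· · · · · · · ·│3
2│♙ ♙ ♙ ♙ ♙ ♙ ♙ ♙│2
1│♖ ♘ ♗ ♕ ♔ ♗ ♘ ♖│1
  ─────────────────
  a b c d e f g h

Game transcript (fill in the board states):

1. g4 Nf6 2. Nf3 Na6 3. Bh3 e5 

  a b c d e f g h
  ─────────────────
8│♜ · ♝ ♛ ♚ ♝ · ♜│8
7│♟ ♟ ♟ ♟ · ♟ ♟ ♟│7
6│♞ · · · · ♞ · ·│6
5│· · · · ♟ · · ·│5
4│· · · · · · ♙ ·│4
3│· · · · · ♘ · ♗│3
2│♙ ♙ ♙ ♙ ♙ ♙ · ♙│2
1│♖ ♘ ♗ ♕ ♔ · · ♖│1
  ─────────────────
  a b c d e f g h

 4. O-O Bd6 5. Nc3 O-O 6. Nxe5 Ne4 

  a b c d e f g h
  ─────────────────
8│♜ · ♝ ♛ · ♜ ♚ ·│8
7│♟ ♟ ♟ ♟ · ♟ ♟ ♟│7
6│♞ · · ♝ · · · ·│6
5│· · · · ♘ · · ·│5
4│· · · · ♞ · ♙ ·│4
3│· · ♘ · · · · ♗│3
2│♙ ♙ ♙ ♙ ♙ ♙ · ♙│2
1│♖ · ♗ ♕ · ♖ ♔ ·│1
  ─────────────────
  a b c d e f g h

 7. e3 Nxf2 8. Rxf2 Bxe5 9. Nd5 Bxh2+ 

  a b c d e f g h
  ─────────────────
8│♜ · ♝ ♛ · ♜ ♚ ·│8
7│♟ ♟ ♟ ♟ · ♟ ♟ ♟│7
6│♞ · · · · · · ·│6
5│· · · ♘ · · · ·│5
4│· · · · · · ♙ ·│4
3│· · · · ♙ · · ♗│3
2│♙ ♙ ♙ ♙ · ♖ · ♝│2
1│♖ · ♗ ♕ · · ♔ ·│1
  ─────────────────
  a b c d e f g h

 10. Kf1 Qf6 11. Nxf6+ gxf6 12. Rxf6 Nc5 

  a b c d e f g h
  ─────────────────
8│♜ · ♝ · · ♜ ♚ ·│8
7│♟ ♟ ♟ ♟ · ♟ · ♟│7
6│· · · · · ♖ · ·│6
5│· · ♞ · · · · ·│5
4│· · · · · · ♙ ·│4
3│· · · · ♙ · · ♗│3
2│♙ ♙ ♙ ♙ · · · ♝│2
1│♖ · ♗ ♕ · ♔ · ·│1
  ─────────────────
  a b c d e f g h

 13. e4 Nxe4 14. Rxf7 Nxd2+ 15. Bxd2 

  a b c d e f g h
  ─────────────────
8│♜ · ♝ · · ♜ ♚ ·│8
7│♟ ♟ ♟ ♟ · ♖ · ♟│7
6│· · · · · · · ·│6
5│· · · · · · · ·│5
4│· · · · · · ♙ ·│4
3│· · · · · · · ♗│3
2│♙ ♙ ♙ ♗ · · · ♝│2
1│♖ · · ♕ · ♔ · ·│1
  ─────────────────
  a b c d e f g h


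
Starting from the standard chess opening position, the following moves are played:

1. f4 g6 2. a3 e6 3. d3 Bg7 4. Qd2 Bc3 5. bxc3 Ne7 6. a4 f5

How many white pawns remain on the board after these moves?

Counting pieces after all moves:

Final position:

  a b c d e f g h
  ─────────────────
8│♜ ♞ ♝ ♛ ♚ · · ♜│8
7│♟ ♟ ♟ ♟ ♞ · · ♟│7
6│· · · · ♟ · ♟ ·│6
5│· · · · · ♟ · ·│5
4│♙ · · · · ♙ · ·│4
3│· · ♙ ♙ · · · ·│3
2│· · ♙ ♕ ♙ · ♙ ♙│2
1│♖ ♘ ♗ · ♔ ♗ ♘ ♖│1
  ─────────────────
  a b c d e f g h


8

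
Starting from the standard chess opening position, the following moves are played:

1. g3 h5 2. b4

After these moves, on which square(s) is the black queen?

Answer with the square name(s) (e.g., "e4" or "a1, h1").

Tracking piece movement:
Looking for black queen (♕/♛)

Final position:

  a b c d e f g h
  ─────────────────
8│♜ ♞ ♝ ♛ ♚ ♝ ♞ ♜│8
7│♟ ♟ ♟ ♟ ♟ ♟ ♟ ·│7
6│· · · · · · · ·│6
5│· · · · · · · ♟│5
4│· ♙ · · · · · ·│4
3│· · · · · · ♙ ·│3
2│♙ · ♙ ♙ ♙ ♙ · ♙│2
1│♖ ♘ ♗ ♕ ♔ ♗ ♘ ♖│1
  ─────────────────
  a b c d e f g h


d8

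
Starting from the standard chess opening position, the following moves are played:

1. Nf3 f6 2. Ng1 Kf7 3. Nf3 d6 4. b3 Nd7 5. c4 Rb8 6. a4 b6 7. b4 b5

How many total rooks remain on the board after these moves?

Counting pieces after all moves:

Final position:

  a b c d e f g h
  ─────────────────
8│· ♜ ♝ ♛ · ♝ ♞ ♜│8
7│♟ · ♟ ♞ ♟ ♚ ♟ ♟│7
6│· · · ♟ · ♟ · ·│6
5│· ♟ · · · · · ·│5
4│♙ ♙ ♙ · · · · ·│4
3│· · · · · ♘ · ·│3
2│· · · ♙ ♙ ♙ ♙ ♙│2
1│♖ ♘ ♗ ♕ ♔ ♗ · ♖│1
  ─────────────────
  a b c d e f g h


4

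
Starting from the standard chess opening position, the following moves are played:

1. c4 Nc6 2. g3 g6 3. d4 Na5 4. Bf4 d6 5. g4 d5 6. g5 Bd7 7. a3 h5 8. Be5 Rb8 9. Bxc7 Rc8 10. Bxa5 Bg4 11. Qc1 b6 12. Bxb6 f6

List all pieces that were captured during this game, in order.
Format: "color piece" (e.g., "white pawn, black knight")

Tracking captures:
  Bxc7: captured black pawn
  Bxa5: captured black knight
  Bxb6: captured black pawn

black pawn, black knight, black pawn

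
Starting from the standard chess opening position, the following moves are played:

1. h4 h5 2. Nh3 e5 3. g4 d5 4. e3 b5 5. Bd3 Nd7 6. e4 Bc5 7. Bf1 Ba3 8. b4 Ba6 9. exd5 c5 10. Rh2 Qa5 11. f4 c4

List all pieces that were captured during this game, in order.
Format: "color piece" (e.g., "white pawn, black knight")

Tracking captures:
  exd5: captured black pawn

black pawn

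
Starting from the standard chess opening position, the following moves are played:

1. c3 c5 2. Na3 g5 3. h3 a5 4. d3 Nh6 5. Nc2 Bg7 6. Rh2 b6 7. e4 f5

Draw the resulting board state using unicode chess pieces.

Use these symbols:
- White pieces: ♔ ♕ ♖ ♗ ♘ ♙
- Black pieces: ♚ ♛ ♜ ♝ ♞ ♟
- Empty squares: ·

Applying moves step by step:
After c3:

♜ ♞ ♝ ♛ ♚ ♝ ♞ ♜
♟ ♟ ♟ ♟ ♟ ♟ ♟ ♟
· · · · · · · ·
· · · · · · · ·
· · · · · · · ·
· · ♙ · · · · ·
♙ ♙ · ♙ ♙ ♙ ♙ ♙
♖ ♘ ♗ ♕ ♔ ♗ ♘ ♖


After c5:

♜ ♞ ♝ ♛ ♚ ♝ ♞ ♜
♟ ♟ · ♟ ♟ ♟ ♟ ♟
· · · · · · · ·
· · ♟ · · · · ·
· · · · · · · ·
· · ♙ · · · · ·
♙ ♙ · ♙ ♙ ♙ ♙ ♙
♖ ♘ ♗ ♕ ♔ ♗ ♘ ♖


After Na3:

♜ ♞ ♝ ♛ ♚ ♝ ♞ ♜
♟ ♟ · ♟ ♟ ♟ ♟ ♟
· · · · · · · ·
· · ♟ · · · · ·
· · · · · · · ·
♘ · ♙ · · · · ·
♙ ♙ · ♙ ♙ ♙ ♙ ♙
♖ · ♗ ♕ ♔ ♗ ♘ ♖


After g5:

♜ ♞ ♝ ♛ ♚ ♝ ♞ ♜
♟ ♟ · ♟ ♟ ♟ · ♟
· · · · · · · ·
· · ♟ · · · ♟ ·
· · · · · · · ·
♘ · ♙ · · · · ·
♙ ♙ · ♙ ♙ ♙ ♙ ♙
♖ · ♗ ♕ ♔ ♗ ♘ ♖


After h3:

♜ ♞ ♝ ♛ ♚ ♝ ♞ ♜
♟ ♟ · ♟ ♟ ♟ · ♟
· · · · · · · ·
· · ♟ · · · ♟ ·
· · · · · · · ·
♘ · ♙ · · · · ♙
♙ ♙ · ♙ ♙ ♙ ♙ ·
♖ · ♗ ♕ ♔ ♗ ♘ ♖


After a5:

♜ ♞ ♝ ♛ ♚ ♝ ♞ ♜
· ♟ · ♟ ♟ ♟ · ♟
· · · · · · · ·
♟ · ♟ · · · ♟ ·
· · · · · · · ·
♘ · ♙ · · · · ♙
♙ ♙ · ♙ ♙ ♙ ♙ ·
♖ · ♗ ♕ ♔ ♗ ♘ ♖


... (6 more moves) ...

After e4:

♜ ♞ ♝ ♛ ♚ · · ♜
· · · ♟ ♟ ♟ ♝ ♟
· ♟ · · · · · ♞
♟ · ♟ · · · ♟ ·
· · · · ♙ · · ·
· · ♙ ♙ · · · ♙
♙ ♙ ♘ · · ♙ ♙ ♖
♖ · ♗ ♕ ♔ ♗ ♘ ·


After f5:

♜ ♞ ♝ ♛ ♚ · · ♜
· · · ♟ ♟ · ♝ ♟
· ♟ · · · · · ♞
♟ · ♟ · · ♟ ♟ ·
· · · · ♙ · · ·
· · ♙ ♙ · · · ♙
♙ ♙ ♘ · · ♙ ♙ ♖
♖ · ♗ ♕ ♔ ♗ ♘ ·



  a b c d e f g h
  ─────────────────
8│♜ ♞ ♝ ♛ ♚ · · ♜│8
7│· · · ♟ ♟ · ♝ ♟│7
6│· ♟ · · · · · ♞│6
5│♟ · ♟ · · ♟ ♟ ·│5
4│· · · · ♙ · · ·│4
3│· · ♙ ♙ · · · ♙│3
2│♙ ♙ ♘ · · ♙ ♙ ♖│2
1│♖ · ♗ ♕ ♔ ♗ ♘ ·│1
  ─────────────────
  a b c d e f g h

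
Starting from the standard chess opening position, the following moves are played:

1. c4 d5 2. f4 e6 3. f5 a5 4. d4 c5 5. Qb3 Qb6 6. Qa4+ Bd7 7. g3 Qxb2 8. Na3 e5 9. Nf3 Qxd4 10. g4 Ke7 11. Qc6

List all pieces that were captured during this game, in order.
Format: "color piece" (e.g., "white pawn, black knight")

Tracking captures:
  Qxb2: captured white pawn
  Qxd4: captured white pawn

white pawn, white pawn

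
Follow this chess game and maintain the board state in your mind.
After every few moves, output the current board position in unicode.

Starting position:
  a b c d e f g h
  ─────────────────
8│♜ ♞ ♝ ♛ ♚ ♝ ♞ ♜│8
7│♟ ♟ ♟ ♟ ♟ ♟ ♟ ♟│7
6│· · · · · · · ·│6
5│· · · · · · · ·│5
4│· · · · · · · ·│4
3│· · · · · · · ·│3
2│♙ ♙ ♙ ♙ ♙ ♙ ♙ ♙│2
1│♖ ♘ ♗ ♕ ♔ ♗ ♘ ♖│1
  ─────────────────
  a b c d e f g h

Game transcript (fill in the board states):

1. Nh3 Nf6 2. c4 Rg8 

  a b c d e f g h
  ─────────────────
8│♜ ♞ ♝ ♛ ♚ ♝ ♜ ·│8
7│♟ ♟ ♟ ♟ ♟ ♟ ♟ ♟│7
6│· · · · · ♞ · ·│6
5│· · · · · · · ·│5
4│· · ♙ · · · · ·│4
3│· · · · · · · ♘│3
2│♙ ♙ · ♙ ♙ ♙ ♙ ♙│2
1│♖ ♘ ♗ ♕ ♔ ♗ · ♖│1
  ─────────────────
  a b c d e f g h

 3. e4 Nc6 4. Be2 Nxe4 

  a b c d e f g h
  ─────────────────
8│♜ · ♝ ♛ ♚ ♝ ♜ ·│8
7│♟ ♟ ♟ ♟ ♟ ♟ ♟ ♟│7
6│· · ♞ · · · · ·│6
5│· · · · · · · ·│5
4│· · ♙ · ♞ · · ·│4
3│· · · · · · · ♘│3
2│♙ ♙ · ♙ ♗ ♙ ♙ ♙│2
1│♖ ♘ ♗ ♕ ♔ · · ♖│1
  ─────────────────
  a b c d e f g h

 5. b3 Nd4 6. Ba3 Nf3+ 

  a b c d e f g h
  ─────────────────
8│♜ · ♝ ♛ ♚ ♝ ♜ ·│8
7│♟ ♟ ♟ ♟ ♟ ♟ ♟ ♟│7
6│· · · · · · · ·│6
5│· · · · · · · ·│5
4│· · ♙ · ♞ · · ·│4
3│♗ ♙ · · · ♞ · ♘│3
2│♙ · · ♙ ♗ ♙ ♙ ♙│2
1│♖ ♘ · ♕ ♔ · · ♖│1
  ─────────────────
  a b c d e f g h



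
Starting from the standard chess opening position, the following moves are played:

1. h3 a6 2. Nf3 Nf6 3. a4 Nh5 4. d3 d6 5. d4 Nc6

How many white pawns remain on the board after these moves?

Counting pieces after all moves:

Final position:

  a b c d e f g h
  ─────────────────
8│♜ · ♝ ♛ ♚ ♝ · ♜│8
7│· ♟ ♟ · ♟ ♟ ♟ ♟│7
6│♟ · ♞ ♟ · · · ·│6
5│· · · · · · · ♞│5
4│♙ · · ♙ · · · ·│4
3│· · · · · ♘ · ♙│3
2│· ♙ ♙ · ♙ ♙ ♙ ·│2
1│♖ ♘ ♗ ♕ ♔ ♗ · ♖│1
  ─────────────────
  a b c d e f g h


8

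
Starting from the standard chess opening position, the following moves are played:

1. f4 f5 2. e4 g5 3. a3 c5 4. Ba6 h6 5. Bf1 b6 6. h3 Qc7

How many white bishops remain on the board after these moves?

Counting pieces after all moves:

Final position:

  a b c d e f g h
  ─────────────────
8│♜ ♞ ♝ · ♚ ♝ ♞ ♜│8
7│♟ · ♛ ♟ ♟ · · ·│7
6│· ♟ · · · · · ♟│6
5│· · ♟ · · ♟ ♟ ·│5
4│· · · · ♙ ♙ · ·│4
3│♙ · · · · · · ♙│3
2│· ♙ ♙ ♙ · · ♙ ·│2
1│♖ ♘ ♗ ♕ ♔ ♗ ♘ ♖│1
  ─────────────────
  a b c d e f g h


2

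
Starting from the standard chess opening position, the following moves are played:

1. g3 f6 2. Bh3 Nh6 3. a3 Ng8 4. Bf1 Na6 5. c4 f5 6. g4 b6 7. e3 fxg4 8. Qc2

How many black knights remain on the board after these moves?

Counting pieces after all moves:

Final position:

  a b c d e f g h
  ─────────────────
8│♜ · ♝ ♛ ♚ ♝ ♞ ♜│8
7│♟ · ♟ ♟ ♟ · ♟ ♟│7
6│♞ ♟ · · · · · ·│6
5│· · · · · · · ·│5
4│· · ♙ · · · ♟ ·│4
3│♙ · · · ♙ · · ·│3
2│· ♙ ♕ ♙ · ♙ · ♙│2
1│♖ ♘ ♗ · ♔ ♗ ♘ ♖│1
  ─────────────────
  a b c d e f g h


2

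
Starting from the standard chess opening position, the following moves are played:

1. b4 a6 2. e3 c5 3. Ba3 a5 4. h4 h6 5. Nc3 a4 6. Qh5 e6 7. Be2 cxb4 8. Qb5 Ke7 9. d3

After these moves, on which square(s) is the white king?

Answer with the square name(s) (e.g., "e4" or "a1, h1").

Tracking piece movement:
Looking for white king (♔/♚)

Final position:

  a b c d e f g h
  ─────────────────
8│♜ ♞ ♝ ♛ · ♝ ♞ ♜│8
7│· ♟ · ♟ ♚ ♟ ♟ ·│7
6│· · · · ♟ · · ♟│6
5│· ♕ · · · · · ·│5
4│♟ ♟ · · · · · ♙│4
3│♗ · ♘ ♙ ♙ · · ·│3
2│♙ · ♙ · ♗ ♙ ♙ ·│2
1│♖ · · · ♔ · ♘ ♖│1
  ─────────────────
  a b c d e f g h


e1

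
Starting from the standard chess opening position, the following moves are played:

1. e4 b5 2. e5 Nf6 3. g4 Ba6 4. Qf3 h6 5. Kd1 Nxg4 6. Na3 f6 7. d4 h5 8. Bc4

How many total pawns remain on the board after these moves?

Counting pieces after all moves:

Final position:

  a b c d e f g h
  ─────────────────
8│♜ ♞ · ♛ ♚ ♝ · ♜│8
7│♟ · ♟ ♟ ♟ · ♟ ·│7
6│♝ · · · · ♟ · ·│6
5│· ♟ · · ♙ · · ♟│5
4│· · ♗ ♙ · · ♞ ·│4
3│♘ · · · · ♕ · ·│3
2│♙ ♙ ♙ · · ♙ · ♙│2
1│♖ · ♗ ♔ · · ♘ ♖│1
  ─────────────────
  a b c d e f g h


15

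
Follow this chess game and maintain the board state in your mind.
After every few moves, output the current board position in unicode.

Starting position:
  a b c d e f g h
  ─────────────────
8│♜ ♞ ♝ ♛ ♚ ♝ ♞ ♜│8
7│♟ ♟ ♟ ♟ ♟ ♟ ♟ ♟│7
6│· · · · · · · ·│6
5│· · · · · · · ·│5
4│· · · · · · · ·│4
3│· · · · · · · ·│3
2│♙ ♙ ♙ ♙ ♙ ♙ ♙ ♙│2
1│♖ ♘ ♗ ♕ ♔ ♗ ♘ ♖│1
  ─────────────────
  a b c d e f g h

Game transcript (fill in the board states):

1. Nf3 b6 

  a b c d e f g h
  ─────────────────
8│♜ ♞ ♝ ♛ ♚ ♝ ♞ ♜│8
7│♟ · ♟ ♟ ♟ ♟ ♟ ♟│7
6│· ♟ · · · · · ·│6
5│· · · · · · · ·│5
4│· · · · · · · ·│4
3│· · · · · ♘ · ·│3
2│♙ ♙ ♙ ♙ ♙ ♙ ♙ ♙│2
1│♖ ♘ ♗ ♕ ♔ ♗ · ♖│1
  ─────────────────
  a b c d e f g h

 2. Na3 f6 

  a b c d e f g h
  ─────────────────
8│♜ ♞ ♝ ♛ ♚ ♝ ♞ ♜│8
7│♟ · ♟ ♟ ♟ · ♟ ♟│7
6│· ♟ · · · ♟ · ·│6
5│· · · · · · · ·│5
4│· · · · · · · ·│4
3│♘ · · · · ♘ · ·│3
2│♙ ♙ ♙ ♙ ♙ ♙ ♙ ♙│2
1│♖ · ♗ ♕ ♔ ♗ · ♖│1
  ─────────────────
  a b c d e f g h

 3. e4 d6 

  a b c d e f g h
  ─────────────────
8│♜ ♞ ♝ ♛ ♚ ♝ ♞ ♜│8
7│♟ · ♟ · ♟ · ♟ ♟│7
6│· ♟ · ♟ · ♟ · ·│6
5│· · · · · · · ·│5
4│· · · · ♙ · · ·│4
3│♘ · · · · ♘ · ·│3
2│♙ ♙ ♙ ♙ · ♙ ♙ ♙│2
1│♖ · ♗ ♕ ♔ ♗ · ♖│1
  ─────────────────
  a b c d e f g h

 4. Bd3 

  a b c d e f g h
  ─────────────────
8│♜ ♞ ♝ ♛ ♚ ♝ ♞ ♜│8
7│♟ · ♟ · ♟ · ♟ ♟│7
6│· ♟ · ♟ · ♟ · ·│6
5│· · · · · · · ·│5
4│· · · · ♙ · · ·│4
3│♘ · · ♗ · ♘ · ·│3
2│♙ ♙ ♙ ♙ · ♙ ♙ ♙│2
1│♖ · ♗ ♕ ♔ · · ♖│1
  ─────────────────
  a b c d e f g h


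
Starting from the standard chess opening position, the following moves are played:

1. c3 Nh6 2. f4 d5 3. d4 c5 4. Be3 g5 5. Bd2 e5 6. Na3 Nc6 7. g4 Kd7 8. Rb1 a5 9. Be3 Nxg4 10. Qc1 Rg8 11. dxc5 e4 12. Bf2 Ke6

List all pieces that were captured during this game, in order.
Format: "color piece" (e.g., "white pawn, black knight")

Tracking captures:
  Nxg4: captured white pawn
  dxc5: captured black pawn

white pawn, black pawn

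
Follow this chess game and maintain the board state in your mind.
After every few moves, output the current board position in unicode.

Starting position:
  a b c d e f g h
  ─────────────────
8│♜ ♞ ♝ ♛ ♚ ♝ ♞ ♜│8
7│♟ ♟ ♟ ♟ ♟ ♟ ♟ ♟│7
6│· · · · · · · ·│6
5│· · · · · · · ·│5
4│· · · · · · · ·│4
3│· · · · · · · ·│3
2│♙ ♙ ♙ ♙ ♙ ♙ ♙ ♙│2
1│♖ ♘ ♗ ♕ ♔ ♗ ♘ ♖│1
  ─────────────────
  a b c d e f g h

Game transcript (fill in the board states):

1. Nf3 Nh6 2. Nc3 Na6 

  a b c d e f g h
  ─────────────────
8│♜ · ♝ ♛ ♚ ♝ · ♜│8
7│♟ ♟ ♟ ♟ ♟ ♟ ♟ ♟│7
6│♞ · · · · · · ♞│6
5│· · · · · · · ·│5
4│· · · · · · · ·│4
3│· · ♘ · · ♘ · ·│3
2│♙ ♙ ♙ ♙ ♙ ♙ ♙ ♙│2
1│♖ · ♗ ♕ ♔ ♗ · ♖│1
  ─────────────────
  a b c d e f g h

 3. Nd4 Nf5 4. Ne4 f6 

  a b c d e f g h
  ─────────────────
8│♜ · ♝ ♛ ♚ ♝ · ♜│8
7│♟ ♟ ♟ ♟ ♟ · ♟ ♟│7
6│♞ · · · · ♟ · ·│6
5│· · · · · ♞ · ·│5
4│· · · ♘ ♘ · · ·│4
3│· · · · · · · ·│3
2│♙ ♙ ♙ ♙ ♙ ♙ ♙ ♙│2
1│♖ · ♗ ♕ ♔ ♗ · ♖│1
  ─────────────────
  a b c d e f g h

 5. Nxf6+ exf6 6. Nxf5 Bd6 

  a b c d e f g h
  ─────────────────
8│♜ · ♝ ♛ ♚ · · ♜│8
7│♟ ♟ ♟ ♟ · · ♟ ♟│7
6│♞ · · ♝ · ♟ · ·│6
5│· · · · · ♘ · ·│5
4│· · · · · · · ·│4
3│· · · · · · · ·│3
2│♙ ♙ ♙ ♙ ♙ ♙ ♙ ♙│2
1│♖ · ♗ ♕ ♔ ♗ · ♖│1
  ─────────────────
  a b c d e f g h

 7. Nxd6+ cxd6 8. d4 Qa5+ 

  a b c d e f g h
  ─────────────────
8│♜ · ♝ · ♚ · · ♜│8
7│♟ ♟ · ♟ · · ♟ ♟│7
6│♞ · · ♟ · ♟ · ·│6
5│♛ · · · · · · ·│5
4│· · · ♙ · · · ·│4
3│· · · · · · · ·│3
2│♙ ♙ ♙ · ♙ ♙ ♙ ♙│2
1│♖ · ♗ ♕ ♔ ♗ · ♖│1
  ─────────────────
  a b c d e f g h



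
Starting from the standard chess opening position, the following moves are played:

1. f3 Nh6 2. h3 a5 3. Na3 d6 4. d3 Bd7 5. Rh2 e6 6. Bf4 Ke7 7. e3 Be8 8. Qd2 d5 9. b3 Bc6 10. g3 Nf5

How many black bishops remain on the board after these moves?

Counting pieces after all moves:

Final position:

  a b c d e f g h
  ─────────────────
8│♜ ♞ · ♛ · ♝ · ♜│8
7│· ♟ ♟ · ♚ ♟ ♟ ♟│7
6│· · ♝ · ♟ · · ·│6
5│♟ · · ♟ · ♞ · ·│5
4│· · · · · ♗ · ·│4
3│♘ ♙ · ♙ ♙ ♙ ♙ ♙│3
2│♙ · ♙ ♕ · · · ♖│2
1│♖ · · · ♔ ♗ ♘ ·│1
  ─────────────────
  a b c d e f g h


2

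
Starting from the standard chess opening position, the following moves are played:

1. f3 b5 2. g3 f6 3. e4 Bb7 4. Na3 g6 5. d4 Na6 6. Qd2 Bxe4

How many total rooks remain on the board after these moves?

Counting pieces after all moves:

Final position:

  a b c d e f g h
  ─────────────────
8│♜ · · ♛ ♚ ♝ ♞ ♜│8
7│♟ · ♟ ♟ ♟ · · ♟│7
6│♞ · · · · ♟ ♟ ·│6
5│· ♟ · · · · · ·│5
4│· · · ♙ ♝ · · ·│4
3│♘ · · · · ♙ ♙ ·│3
2│♙ ♙ ♙ ♕ · · · ♙│2
1│♖ · ♗ · ♔ ♗ ♘ ♖│1
  ─────────────────
  a b c d e f g h


4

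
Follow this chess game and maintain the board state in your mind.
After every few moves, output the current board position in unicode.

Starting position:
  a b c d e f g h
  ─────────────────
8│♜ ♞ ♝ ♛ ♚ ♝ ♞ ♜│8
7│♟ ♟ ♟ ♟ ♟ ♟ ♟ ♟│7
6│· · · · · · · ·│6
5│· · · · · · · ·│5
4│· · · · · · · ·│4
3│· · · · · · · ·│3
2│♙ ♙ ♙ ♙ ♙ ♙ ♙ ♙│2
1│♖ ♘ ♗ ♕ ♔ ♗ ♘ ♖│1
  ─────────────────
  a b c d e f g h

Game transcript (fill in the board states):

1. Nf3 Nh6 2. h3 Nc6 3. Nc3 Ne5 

  a b c d e f g h
  ─────────────────
8│♜ · ♝ ♛ ♚ ♝ · ♜│8
7│♟ ♟ ♟ ♟ ♟ ♟ ♟ ♟│7
6│· · · · · · · ♞│6
5│· · · · ♞ · · ·│5
4│· · · · · · · ·│4
3│· · ♘ · · ♘ · ♙│3
2│♙ ♙ ♙ ♙ ♙ ♙ ♙ ·│2
1│♖ · ♗ ♕ ♔ ♗ · ♖│1
  ─────────────────
  a b c d e f g h

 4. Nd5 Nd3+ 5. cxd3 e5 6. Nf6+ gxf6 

  a b c d e f g h
  ─────────────────
8│♜ · ♝ ♛ ♚ ♝ · ♜│8
7│♟ ♟ ♟ ♟ · ♟ · ♟│7
6│· · · · · ♟ · ♞│6
5│· · · · ♟ · · ·│5
4│· · · · · · · ·│4
3│· · · ♙ · ♘ · ♙│3
2│♙ ♙ · ♙ ♙ ♙ ♙ ·│2
1│♖ · ♗ ♕ ♔ ♗ · ♖│1
  ─────────────────
  a b c d e f g h

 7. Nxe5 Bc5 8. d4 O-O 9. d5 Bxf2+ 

  a b c d e f g h
  ─────────────────
8│♜ · ♝ ♛ · ♜ ♚ ·│8
7│♟ ♟ ♟ ♟ · ♟ · ♟│7
6│· · · · · ♟ · ♞│6
5│· · · ♙ ♘ · · ·│5
4│· · · · · · · ·│4
3│· · · · · · · ♙│3
2│♙ ♙ · ♙ ♙ ♝ ♙ ·│2
1│♖ · ♗ ♕ ♔ ♗ · ♖│1
  ─────────────────
  a b c d e f g h

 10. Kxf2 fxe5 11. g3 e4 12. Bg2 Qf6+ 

  a b c d e f g h
  ─────────────────
8│♜ · ♝ · · ♜ ♚ ·│8
7│♟ ♟ ♟ ♟ · ♟ · ♟│7
6│· · · · · ♛ · ♞│6
5│· · · ♙ · · · ·│5
4│· · · · ♟ · · ·│4
3│· · · · · · ♙ ♙│3
2│♙ ♙ · ♙ ♙ ♔ ♗ ·│2
1│♖ · ♗ ♕ · · · ♖│1
  ─────────────────
  a b c d e f g h

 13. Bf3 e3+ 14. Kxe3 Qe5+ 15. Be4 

  a b c d e f g h
  ─────────────────
8│♜ · ♝ · · ♜ ♚ ·│8
7│♟ ♟ ♟ ♟ · ♟ · ♟│7
6│· · · · · · · ♞│6
5│· · · ♙ ♛ · · ·│5
4│· · · · ♗ · · ·│4
3│· · · · ♔ · ♙ ♙│3
2│♙ ♙ · ♙ ♙ · · ·│2
1│♖ · ♗ ♕ · · · ♖│1
  ─────────────────
  a b c d e f g h


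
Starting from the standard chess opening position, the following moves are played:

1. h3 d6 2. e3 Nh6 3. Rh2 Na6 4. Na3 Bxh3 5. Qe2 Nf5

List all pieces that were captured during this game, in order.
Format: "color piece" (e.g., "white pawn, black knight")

Tracking captures:
  Bxh3: captured white pawn

white pawn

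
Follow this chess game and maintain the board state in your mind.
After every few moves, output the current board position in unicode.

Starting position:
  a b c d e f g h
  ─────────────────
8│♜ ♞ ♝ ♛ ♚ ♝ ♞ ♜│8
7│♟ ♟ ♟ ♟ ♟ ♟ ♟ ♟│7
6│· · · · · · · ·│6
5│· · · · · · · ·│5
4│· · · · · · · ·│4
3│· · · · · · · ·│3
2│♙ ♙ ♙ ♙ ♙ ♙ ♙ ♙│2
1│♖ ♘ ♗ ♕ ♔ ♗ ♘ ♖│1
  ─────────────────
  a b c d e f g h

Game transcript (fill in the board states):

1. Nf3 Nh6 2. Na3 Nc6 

  a b c d e f g h
  ─────────────────
8│♜ · ♝ ♛ ♚ ♝ · ♜│8
7│♟ ♟ ♟ ♟ ♟ ♟ ♟ ♟│7
6│· · ♞ · · · · ♞│6
5│· · · · · · · ·│5
4│· · · · · · · ·│4
3│♘ · · · · ♘ · ·│3
2│♙ ♙ ♙ ♙ ♙ ♙ ♙ ♙│2
1│♖ · ♗ ♕ ♔ ♗ · ♖│1
  ─────────────────
  a b c d e f g h

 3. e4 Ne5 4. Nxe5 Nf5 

  a b c d e f g h
  ─────────────────
8│♜ · ♝ ♛ ♚ ♝ · ♜│8
7│♟ ♟ ♟ ♟ ♟ ♟ ♟ ♟│7
6│· · · · · · · ·│6
5│· · · · ♘ ♞ · ·│5
4│· · · · ♙ · · ·│4
3│♘ · · · · · · ·│3
2│♙ ♙ ♙ ♙ · ♙ ♙ ♙│2
1│♖ · ♗ ♕ ♔ ♗ · ♖│1
  ─────────────────
  a b c d e f g h

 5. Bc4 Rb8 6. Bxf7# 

  a b c d e f g h
  ─────────────────
8│· ♜ ♝ ♛ ♚ ♝ · ♜│8
7│♟ ♟ ♟ ♟ ♟ ♗ ♟ ♟│7
6│· · · · · · · ·│6
5│· · · · ♘ ♞ · ·│5
4│· · · · ♙ · · ·│4
3│♘ · · · · · · ·│3
2│♙ ♙ ♙ ♙ · ♙ ♙ ♙│2
1│♖ · ♗ ♕ ♔ · · ♖│1
  ─────────────────
  a b c d e f g h


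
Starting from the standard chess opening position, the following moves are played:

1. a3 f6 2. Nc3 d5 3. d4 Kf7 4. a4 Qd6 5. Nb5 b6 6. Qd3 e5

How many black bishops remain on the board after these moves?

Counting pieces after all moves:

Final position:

  a b c d e f g h
  ─────────────────
8│♜ ♞ ♝ · · ♝ ♞ ♜│8
7│♟ · ♟ · · ♚ ♟ ♟│7
6│· ♟ · ♛ · ♟ · ·│6
5│· ♘ · ♟ ♟ · · ·│5
4│♙ · · ♙ · · · ·│4
3│· · · ♕ · · · ·│3
2│· ♙ ♙ · ♙ ♙ ♙ ♙│2
1│♖ · ♗ · ♔ ♗ ♘ ♖│1
  ─────────────────
  a b c d e f g h


2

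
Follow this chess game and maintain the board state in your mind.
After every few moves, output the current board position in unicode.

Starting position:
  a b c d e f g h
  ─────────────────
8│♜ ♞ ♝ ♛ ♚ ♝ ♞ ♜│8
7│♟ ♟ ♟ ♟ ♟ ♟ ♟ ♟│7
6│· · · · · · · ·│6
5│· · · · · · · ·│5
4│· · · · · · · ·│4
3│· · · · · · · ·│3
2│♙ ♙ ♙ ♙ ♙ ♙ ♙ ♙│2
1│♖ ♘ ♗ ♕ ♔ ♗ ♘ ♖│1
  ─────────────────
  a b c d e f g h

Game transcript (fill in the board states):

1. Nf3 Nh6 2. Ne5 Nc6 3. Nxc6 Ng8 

  a b c d e f g h
  ─────────────────
8│♜ · ♝ ♛ ♚ ♝ ♞ ♜│8
7│♟ ♟ ♟ ♟ ♟ ♟ ♟ ♟│7
6│· · ♘ · · · · ·│6
5│· · · · · · · ·│5
4│· · · · · · · ·│4
3│· · · · · · · ·│3
2│♙ ♙ ♙ ♙ ♙ ♙ ♙ ♙│2
1│♖ ♘ ♗ ♕ ♔ ♗ · ♖│1
  ─────────────────
  a b c d e f g h

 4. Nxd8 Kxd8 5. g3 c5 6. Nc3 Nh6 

  a b c d e f g h
  ─────────────────
8│♜ · ♝ ♚ · ♝ · ♜│8
7│♟ ♟ · ♟ ♟ ♟ ♟ ♟│7
6│· · · · · · · ♞│6
5│· · ♟ · · · · ·│5
4│· · · · · · · ·│4
3│· · ♘ · · · ♙ ·│3
2│♙ ♙ ♙ ♙ ♙ ♙ · ♙│2
1│♖ · ♗ ♕ ♔ ♗ · ♖│1
  ─────────────────
  a b c d e f g h

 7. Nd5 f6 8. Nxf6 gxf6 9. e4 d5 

  a b c d e f g h
  ─────────────────
8│♜ · ♝ ♚ · ♝ · ♜│8
7│♟ ♟ · · ♟ · · ♟│7
6│· · · · · ♟ · ♞│6
5│· · ♟ ♟ · · · ·│5
4│· · · · ♙ · · ·│4
3│· · · · · · ♙ ·│3
2│♙ ♙ ♙ ♙ · ♙ · ♙│2
1│♖ · ♗ ♕ ♔ ♗ · ♖│1
  ─────────────────
  a b c d e f g h

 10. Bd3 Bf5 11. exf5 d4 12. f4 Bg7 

  a b c d e f g h
  ─────────────────
8│♜ · · ♚ · · · ♜│8
7│♟ ♟ · · ♟ · ♝ ♟│7
6│· · · · · ♟ · ♞│6
5│· · ♟ · · ♙ · ·│5
4│· · · ♟ · ♙ · ·│4
3│· · · ♗ · · ♙ ·│3
2│♙ ♙ ♙ ♙ · · · ♙│2
1│♖ · ♗ ♕ ♔ · · ♖│1
  ─────────────────
  a b c d e f g h

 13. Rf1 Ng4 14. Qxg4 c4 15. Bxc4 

  a b c d e f g h
  ─────────────────
8│♜ · · ♚ · · · ♜│8
7│♟ ♟ · · ♟ · ♝ ♟│7
6│· · · · · ♟ · ·│6
5│· · · · · ♙ · ·│5
4│· · ♗ ♟ · ♙ ♕ ·│4
3│· · · · · · ♙ ·│3
2│♙ ♙ ♙ ♙ · · · ♙│2
1│♖ · ♗ · ♔ ♖ · ·│1
  ─────────────────
  a b c d e f g h
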